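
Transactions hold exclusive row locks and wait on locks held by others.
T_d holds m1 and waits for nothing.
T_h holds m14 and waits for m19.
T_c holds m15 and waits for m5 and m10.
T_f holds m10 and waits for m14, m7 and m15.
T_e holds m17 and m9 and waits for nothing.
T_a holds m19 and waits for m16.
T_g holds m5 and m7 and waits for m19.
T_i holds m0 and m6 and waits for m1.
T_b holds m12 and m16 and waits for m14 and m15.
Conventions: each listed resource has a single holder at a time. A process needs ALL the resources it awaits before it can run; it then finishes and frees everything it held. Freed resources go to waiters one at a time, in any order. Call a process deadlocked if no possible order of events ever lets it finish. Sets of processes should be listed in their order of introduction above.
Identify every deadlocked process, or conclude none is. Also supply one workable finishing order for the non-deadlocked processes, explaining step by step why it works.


Deadlocked: T_h, T_c, T_f, T_a, T_g and T_b.
Key observation: the wait chain closes on itself along T_h -> T_a -> T_b -> T_h; T_c, T_f and T_g are caught in further circular waits.
One completion order for the rest: T_e, T_d, T_i.
Step-by-step check:
  T_e waits on nothing -> runs at once and releases m17 and m9
  T_d waits on nothing -> runs at once and releases m1
  run T_i (all its waits — m1 — are resolved); releases m0 and m6


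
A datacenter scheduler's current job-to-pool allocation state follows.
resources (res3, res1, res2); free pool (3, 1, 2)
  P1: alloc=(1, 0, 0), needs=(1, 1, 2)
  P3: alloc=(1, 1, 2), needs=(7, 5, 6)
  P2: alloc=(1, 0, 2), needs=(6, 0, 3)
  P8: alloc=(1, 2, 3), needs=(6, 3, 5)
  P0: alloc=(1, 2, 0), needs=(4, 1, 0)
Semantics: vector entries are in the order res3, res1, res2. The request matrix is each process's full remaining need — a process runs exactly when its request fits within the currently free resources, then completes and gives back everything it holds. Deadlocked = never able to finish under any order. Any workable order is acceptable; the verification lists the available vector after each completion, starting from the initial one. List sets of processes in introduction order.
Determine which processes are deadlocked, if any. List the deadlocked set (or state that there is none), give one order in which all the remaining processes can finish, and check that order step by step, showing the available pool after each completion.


The deadlocked set is P3, P2 and P8.
Key observation: once P1, P0 finish, the pool peaks at (5, 3, 2) — and every remaining process still needs more res3 than that.
A valid finishing order for the others: P1, P0. Check, step by step:
  pool = (3, 1, 2)
  P1 needs (1, 1, 2) <= (3, 1, 2) -> finishes; pool += (1, 0, 0) = (4, 1, 2)
  P0 needs (4, 1, 0) <= (4, 1, 2) -> finishes; pool += (1, 2, 0) = (5, 3, 2)
None of the blocked processes ever fits:
  P3 cannot run: need (7, 5, 6) vs free (5, 3, 2) (insufficient res3, res1 and res2)
  P2 cannot run: need (6, 0, 3) vs free (5, 3, 2) (insufficient res3 and res2)
  P8 cannot run: need (6, 3, 5) vs free (5, 3, 2) (insufficient res3 and res2)


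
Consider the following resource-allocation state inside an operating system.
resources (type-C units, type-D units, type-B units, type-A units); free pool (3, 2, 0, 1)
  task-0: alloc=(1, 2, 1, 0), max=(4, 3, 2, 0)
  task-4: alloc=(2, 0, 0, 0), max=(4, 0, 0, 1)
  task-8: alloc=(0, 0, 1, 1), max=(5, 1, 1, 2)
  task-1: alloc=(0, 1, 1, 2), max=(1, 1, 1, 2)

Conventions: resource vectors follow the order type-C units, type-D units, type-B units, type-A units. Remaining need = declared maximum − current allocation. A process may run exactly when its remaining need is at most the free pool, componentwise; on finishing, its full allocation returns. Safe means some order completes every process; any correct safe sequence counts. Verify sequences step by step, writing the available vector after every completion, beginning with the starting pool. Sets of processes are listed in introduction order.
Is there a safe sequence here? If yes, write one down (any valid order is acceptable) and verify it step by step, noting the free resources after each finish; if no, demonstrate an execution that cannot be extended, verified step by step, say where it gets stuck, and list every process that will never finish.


The state is SAFE; one workable sequence: task-4, task-1, task-8, task-0.
Key observation: task-4 marks the first exact bind of the order: its need (2, 0, 0, 1) fits the free (3, 2, 0, 1) with zero slack on a requested resource.
Check, step by step:
  pool = (3, 2, 0, 1)
  task-4 needs (2, 0, 0, 1) <= (3, 2, 0, 1) -> finishes; pool += (2, 0, 0, 0) = (5, 2, 0, 1)
  task-1 needs (1, 0, 0, 0) <= (5, 2, 0, 1) -> finishes; pool += (0, 1, 1, 2) = (5, 3, 1, 3)
  task-8 needs (5, 1, 0, 1) <= (5, 3, 1, 3) -> finishes; pool += (0, 0, 1, 1) = (5, 3, 2, 4)
  task-0 needs (3, 1, 1, 0) <= (5, 3, 2, 4) -> finishes; pool += (1, 2, 1, 0) = (6, 5, 3, 4)


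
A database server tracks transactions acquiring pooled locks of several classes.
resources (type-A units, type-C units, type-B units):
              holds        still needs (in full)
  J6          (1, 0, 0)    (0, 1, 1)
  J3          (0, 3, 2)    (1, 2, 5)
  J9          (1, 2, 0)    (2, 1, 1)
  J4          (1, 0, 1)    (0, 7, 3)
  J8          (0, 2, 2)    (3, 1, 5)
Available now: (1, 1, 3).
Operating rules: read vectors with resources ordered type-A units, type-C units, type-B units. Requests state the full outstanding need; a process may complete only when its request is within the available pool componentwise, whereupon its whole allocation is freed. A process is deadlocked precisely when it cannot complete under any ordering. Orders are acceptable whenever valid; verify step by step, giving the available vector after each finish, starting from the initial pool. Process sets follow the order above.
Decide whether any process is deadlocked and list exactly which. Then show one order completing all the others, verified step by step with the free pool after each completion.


The deadlocked set is J3, J4 and J8.
Key observation: after J6, J9 the pool peaks at (3, 3, 3), and each blocked process is short somewhere: J3 on type-B units; J4 on type-C units; J8 on type-B units.
A valid finishing order for the others: J6, J9. Step-by-step check:
  pool = (1, 1, 3)
  J6: need (0, 1, 1) fits (1, 1, 3); releases (1, 0, 0), pool now (2, 1, 3)
  J9: need (2, 1, 1) fits (2, 1, 3); releases (1, 2, 0), pool now (3, 3, 3)
None of the blocked processes ever fits:
  blocked: J3 wants (1, 2, 5), pool (3, 3, 3) — not enough type-B units
  blocked: J4 wants (0, 7, 3), pool (3, 3, 3) — not enough type-C units
  blocked: J8 wants (3, 1, 5), pool (3, 3, 3) — not enough type-B units


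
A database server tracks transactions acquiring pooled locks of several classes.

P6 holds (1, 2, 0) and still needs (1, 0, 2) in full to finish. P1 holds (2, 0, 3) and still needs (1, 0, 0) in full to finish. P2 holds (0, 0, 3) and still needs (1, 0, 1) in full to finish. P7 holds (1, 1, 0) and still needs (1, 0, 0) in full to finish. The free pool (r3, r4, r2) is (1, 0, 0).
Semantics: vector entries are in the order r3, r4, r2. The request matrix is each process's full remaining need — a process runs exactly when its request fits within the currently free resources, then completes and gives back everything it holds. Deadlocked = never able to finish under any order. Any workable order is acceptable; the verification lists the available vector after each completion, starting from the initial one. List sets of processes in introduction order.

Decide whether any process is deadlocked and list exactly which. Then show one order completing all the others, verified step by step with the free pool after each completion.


No process is deadlocked.
Key observation: P1 fits the free pool immediately, and its release cascades until everyone finishes.
A valid finishing order for the others: P1, P7, P2, P6. Check, step by step:
  pool = (1, 0, 0)
  run P1 (needs (1, 0, 0), free (1, 0, 0)); after release of (2, 0, 3) the pool is (3, 0, 3)
  run P7 (needs (1, 0, 0), free (3, 0, 3)); after release of (1, 1, 0) the pool is (4, 1, 3)
  run P2 (needs (1, 0, 1), free (4, 1, 3)); after release of (0, 0, 3) the pool is (4, 1, 6)
  run P6 (needs (1, 0, 2), free (4, 1, 6)); after release of (1, 2, 0) the pool is (5, 3, 6)


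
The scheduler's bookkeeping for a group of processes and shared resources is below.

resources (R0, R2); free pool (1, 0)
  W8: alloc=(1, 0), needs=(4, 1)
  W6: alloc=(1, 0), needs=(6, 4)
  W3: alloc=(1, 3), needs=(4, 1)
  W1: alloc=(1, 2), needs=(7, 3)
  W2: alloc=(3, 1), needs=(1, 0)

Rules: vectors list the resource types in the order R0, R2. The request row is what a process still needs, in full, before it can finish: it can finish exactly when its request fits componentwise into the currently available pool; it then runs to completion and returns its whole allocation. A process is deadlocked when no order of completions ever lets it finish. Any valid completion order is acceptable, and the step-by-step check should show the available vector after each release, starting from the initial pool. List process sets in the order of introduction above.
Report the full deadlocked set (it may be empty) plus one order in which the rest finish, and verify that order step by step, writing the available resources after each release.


No process is deadlocked.
Key observation: the pool covers W2 at once, and every later process fits after earlier releases.
The rest can finish in the order W2, W8, W3, W6, W1. Check, step by step:
  pool = (1, 0)
  run W2 (needs (1, 0), free (1, 0)); after release of (3, 1) the pool is (4, 1)
  run W8 (needs (4, 1), free (4, 1)); after release of (1, 0) the pool is (5, 1)
  run W3 (needs (4, 1), free (5, 1)); after release of (1, 3) the pool is (6, 4)
  run W6 (needs (6, 4), free (6, 4)); after release of (1, 0) the pool is (7, 4)
  run W1 (needs (7, 3), free (7, 4)); after release of (1, 2) the pool is (8, 6)


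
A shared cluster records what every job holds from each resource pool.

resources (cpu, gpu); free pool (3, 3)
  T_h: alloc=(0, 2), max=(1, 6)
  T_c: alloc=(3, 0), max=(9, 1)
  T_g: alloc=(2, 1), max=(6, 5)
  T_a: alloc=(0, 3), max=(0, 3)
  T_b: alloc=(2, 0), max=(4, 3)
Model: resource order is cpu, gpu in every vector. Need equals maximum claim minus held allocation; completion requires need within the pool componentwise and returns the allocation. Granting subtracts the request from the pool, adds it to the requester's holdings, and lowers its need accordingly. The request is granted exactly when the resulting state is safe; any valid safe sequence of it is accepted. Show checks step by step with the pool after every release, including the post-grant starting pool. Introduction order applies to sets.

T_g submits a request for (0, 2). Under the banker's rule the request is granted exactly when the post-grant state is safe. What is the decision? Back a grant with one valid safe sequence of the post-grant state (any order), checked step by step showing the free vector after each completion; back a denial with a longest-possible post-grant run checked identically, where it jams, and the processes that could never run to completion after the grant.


GRANT: granting preserves safety; a valid post-grant sequence is T_a, T_h, T_b, T_g, T_c.
Key observation: with (3, 1) left after the transfer, T_a can run at once — the state stays safe.
Check on the post-grant state, step by step:
  pool = (3, 1)
  T_a needs (0, 0) <= (3, 1) -> finishes; pool += (0, 3) = (3, 4)
  T_h needs (1, 4) <= (3, 4) -> finishes; pool += (0, 2) = (3, 6)
  T_b needs (2, 3) <= (3, 6) -> finishes; pool += (2, 0) = (5, 6)
  T_g needs (4, 2) <= (5, 6) -> finishes; pool += (2, 3) = (7, 9)
  T_c needs (6, 1) <= (7, 9) -> finishes; pool += (3, 0) = (10, 9)


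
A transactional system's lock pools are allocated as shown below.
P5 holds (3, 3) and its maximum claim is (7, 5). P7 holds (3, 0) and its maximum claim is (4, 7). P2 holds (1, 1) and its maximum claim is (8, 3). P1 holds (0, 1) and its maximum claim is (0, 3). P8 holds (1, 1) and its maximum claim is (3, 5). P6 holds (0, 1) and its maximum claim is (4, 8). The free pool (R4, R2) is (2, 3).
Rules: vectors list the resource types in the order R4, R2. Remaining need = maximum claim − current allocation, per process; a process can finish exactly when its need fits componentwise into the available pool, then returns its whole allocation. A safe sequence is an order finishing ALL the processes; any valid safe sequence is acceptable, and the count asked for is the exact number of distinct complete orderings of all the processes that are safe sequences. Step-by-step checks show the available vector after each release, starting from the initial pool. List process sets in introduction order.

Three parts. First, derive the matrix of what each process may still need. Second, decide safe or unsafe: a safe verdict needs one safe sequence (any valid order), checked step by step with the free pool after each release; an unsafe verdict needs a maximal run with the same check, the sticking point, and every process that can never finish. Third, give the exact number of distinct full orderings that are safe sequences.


(1) Need matrix, components ordered R4, R2:
  P5: (4, 2)
  P7: (1, 7)
  P2: (7, 2)
  P1: (0, 2)
  P8: (2, 4)
  P6: (4, 7)
(2) UNSAFE.
Key observation: after P1, P8 the pool peaks at (3, 5), and each blocked process is short somewhere: P5 on R4; P7 on R2; P2 on R4; P6 on R4, R2.
Going as far as possible: P1, P8; after that, nothing fits. Walking it through:
  pool = (2, 3)
  P1: need (0, 2) fits (2, 3); releases (0, 1), pool now (2, 4)
  P8: need (2, 4) fits (2, 4); releases (1, 1), pool now (3, 5)
  blocked: P5 wants (4, 2), pool (3, 5) — not enough R4
  blocked: P7 wants (1, 7), pool (3, 5) — not enough R2
  blocked: P2 wants (7, 2), pool (3, 5) — not enough R4
  blocked: P6 wants (4, 7), pool (3, 5) — not enough R4 and R2
Permanently blocked: P5, P7, P2 and P6.
(3) The exact count: 0 of the possible complete orderings are safe sequences.


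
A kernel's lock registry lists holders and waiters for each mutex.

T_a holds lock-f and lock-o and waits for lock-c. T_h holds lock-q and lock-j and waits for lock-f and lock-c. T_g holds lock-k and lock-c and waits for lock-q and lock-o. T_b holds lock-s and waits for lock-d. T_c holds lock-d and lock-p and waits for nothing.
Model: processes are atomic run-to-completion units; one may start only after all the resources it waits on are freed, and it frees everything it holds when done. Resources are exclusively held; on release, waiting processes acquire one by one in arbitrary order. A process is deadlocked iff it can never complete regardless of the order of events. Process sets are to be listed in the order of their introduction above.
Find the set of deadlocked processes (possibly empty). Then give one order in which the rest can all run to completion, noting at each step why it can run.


Deadlocked set: T_a, T_h and T_g.
Key observation: the waits loop around T_a -> T_g -> T_a with no way out; T_h is caught in further circular waits.
The rest can finish in the order T_c, T_b.
Check, step by step:
  T_c: no waits; runs immediately, freeing lock-d and lock-p
  T_b waits on lock-d — all released -> runs and releases lock-s


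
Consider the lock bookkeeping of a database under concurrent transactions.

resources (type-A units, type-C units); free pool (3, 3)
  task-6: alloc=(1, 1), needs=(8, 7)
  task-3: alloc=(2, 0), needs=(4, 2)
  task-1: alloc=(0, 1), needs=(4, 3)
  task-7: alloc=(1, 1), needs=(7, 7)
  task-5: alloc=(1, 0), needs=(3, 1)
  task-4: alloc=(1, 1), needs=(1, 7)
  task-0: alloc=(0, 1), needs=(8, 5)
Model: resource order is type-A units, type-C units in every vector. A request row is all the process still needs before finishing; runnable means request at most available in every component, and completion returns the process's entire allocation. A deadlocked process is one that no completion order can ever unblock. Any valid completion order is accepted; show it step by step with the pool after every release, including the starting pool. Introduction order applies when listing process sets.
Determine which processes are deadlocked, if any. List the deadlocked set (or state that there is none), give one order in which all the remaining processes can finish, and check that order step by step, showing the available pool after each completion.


Deadlocked: task-6, task-7, task-4 and task-0.
Key observation: task-5, task-3, task-1 can finish, but then (6, 4) is all there is, and the blocked group's type-C units demands exceed it.
A valid finishing order for the others: task-5, task-3, task-1. Check, step by step:
  pool = (3, 3)
  run task-5 (needs (3, 1), free (3, 3)); after release of (1, 0) the pool is (4, 3)
  run task-3 (needs (4, 2), free (4, 3)); after release of (2, 0) the pool is (6, 3)
  run task-1 (needs (4, 3), free (6, 3)); after release of (0, 1) the pool is (6, 4)
None of the blocked processes ever fits:
  blocked: task-6 wants (8, 7), pool (6, 4) — not enough type-A units and type-C units
  blocked: task-7 wants (7, 7), pool (6, 4) — not enough type-A units and type-C units
  blocked: task-4 wants (1, 7), pool (6, 4) — not enough type-C units
  blocked: task-0 wants (8, 5), pool (6, 4) — not enough type-A units and type-C units


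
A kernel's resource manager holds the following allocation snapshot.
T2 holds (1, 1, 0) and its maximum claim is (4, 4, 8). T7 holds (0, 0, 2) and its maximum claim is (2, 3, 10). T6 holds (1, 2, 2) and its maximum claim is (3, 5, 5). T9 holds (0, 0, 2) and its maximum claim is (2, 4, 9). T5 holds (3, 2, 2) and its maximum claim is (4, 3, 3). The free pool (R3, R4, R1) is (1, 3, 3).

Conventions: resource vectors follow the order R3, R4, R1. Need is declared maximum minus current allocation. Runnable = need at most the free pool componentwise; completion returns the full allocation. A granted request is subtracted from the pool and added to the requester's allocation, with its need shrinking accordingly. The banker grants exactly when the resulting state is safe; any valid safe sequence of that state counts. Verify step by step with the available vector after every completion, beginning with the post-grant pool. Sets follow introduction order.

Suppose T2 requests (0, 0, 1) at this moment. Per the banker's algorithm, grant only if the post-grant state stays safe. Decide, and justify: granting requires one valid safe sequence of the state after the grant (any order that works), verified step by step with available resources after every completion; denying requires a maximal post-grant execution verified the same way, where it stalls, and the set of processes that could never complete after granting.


DENY. Granting would leave the state unsafe.
Key observation: once T5, T6 finish, the pool peaks at (5, 7, 6) — and every remaining process still needs more R1 than that.
On the post-grant state, T5, T6 is a maximal run — nothing extends it. Verifying each step:
  pool = (1, 3, 2)
  run T5 (needs (1, 1, 1), free (1, 3, 2)); after release of (3, 2, 2) the pool is (4, 5, 4)
  run T6 (needs (2, 3, 3), free (4, 5, 4)); after release of (1, 2, 2) the pool is (5, 7, 6)
  T2 cannot run: need (3, 3, 7) vs free (5, 7, 6) (insufficient R1)
  T7 cannot run: need (2, 3, 8) vs free (5, 7, 6) (insufficient R1)
  T9 cannot run: need (2, 4, 7) vs free (5, 7, 6) (insufficient R1)
Processes that could never finish after the grant: T2, T7 and T9.


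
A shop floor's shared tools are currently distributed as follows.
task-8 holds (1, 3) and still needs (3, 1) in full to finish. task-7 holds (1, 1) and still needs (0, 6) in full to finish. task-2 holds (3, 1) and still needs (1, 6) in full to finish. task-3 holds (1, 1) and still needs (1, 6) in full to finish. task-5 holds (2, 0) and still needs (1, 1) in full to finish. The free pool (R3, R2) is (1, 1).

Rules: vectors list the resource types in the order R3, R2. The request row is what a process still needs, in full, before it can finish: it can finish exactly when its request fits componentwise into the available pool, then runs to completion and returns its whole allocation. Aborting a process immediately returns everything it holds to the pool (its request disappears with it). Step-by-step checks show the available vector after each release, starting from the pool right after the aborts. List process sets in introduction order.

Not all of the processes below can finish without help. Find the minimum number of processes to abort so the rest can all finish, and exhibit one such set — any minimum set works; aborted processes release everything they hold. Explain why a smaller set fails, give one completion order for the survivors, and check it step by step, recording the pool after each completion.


The answer: abort task-7 and task-2.
Key observation: task-3 was stuck for good until task-7 and task-2 gave back (4, 2); in the order shown it finishes at step 2.
Why nothing smaller works — every single abort fails: task-8 alone leaves task-7 blocked (short on R2); task-7 alone leaves task-2 blocked (short on R2); task-2 alone leaves task-7 blocked (short on R2); task-3 alone leaves task-7 blocked (short on R2); task-5 alone leaves task-7 blocked (short on R2).
One survivor order: task-8, task-3, task-5. Verifying each step (post-abort pool first):
  pool = (5, 3)
  task-8: need (3, 1) fits (5, 3); releases (1, 3), pool now (6, 6)
  task-3: need (1, 6) fits (6, 6); releases (1, 1), pool now (7, 7)
  task-5: need (1, 1) fits (7, 7); releases (2, 0), pool now (9, 7)


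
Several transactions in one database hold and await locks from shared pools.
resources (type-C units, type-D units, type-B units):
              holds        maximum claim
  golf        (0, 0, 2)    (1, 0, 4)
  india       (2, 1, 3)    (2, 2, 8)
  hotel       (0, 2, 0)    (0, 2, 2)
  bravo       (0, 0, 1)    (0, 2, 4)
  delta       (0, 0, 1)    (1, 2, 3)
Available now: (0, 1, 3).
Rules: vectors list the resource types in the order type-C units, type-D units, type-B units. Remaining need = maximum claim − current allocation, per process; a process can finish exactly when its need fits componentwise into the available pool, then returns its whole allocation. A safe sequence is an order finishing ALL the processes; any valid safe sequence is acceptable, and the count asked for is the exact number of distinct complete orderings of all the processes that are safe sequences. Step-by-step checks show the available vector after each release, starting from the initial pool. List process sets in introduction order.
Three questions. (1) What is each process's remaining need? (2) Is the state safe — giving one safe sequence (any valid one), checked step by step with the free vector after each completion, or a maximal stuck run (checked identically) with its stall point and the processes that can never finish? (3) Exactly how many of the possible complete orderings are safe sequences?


(1) Outstanding need per process (order type-C units, type-D units, type-B units):
  golf: (1, 0, 2)
  india: (0, 1, 5)
  hotel: (0, 0, 2)
  bravo: (0, 2, 3)
  delta: (1, 2, 2)
(2) UNSAFE.
Key observation: after hotel, bravo the pool peaks at (0, 3, 4), and each blocked process is short somewhere: golf on type-C units; india on type-B units; delta on type-C units.
A maximal execution: hotel, bravo — then nothing else fits. Walking it through:
  pool = (0, 1, 3)
  hotel needs (0, 0, 2) <= (0, 1, 3) -> finishes; pool += (0, 2, 0) = (0, 3, 3)
  bravo needs (0, 2, 3) <= (0, 3, 3) -> finishes; pool += (0, 0, 1) = (0, 3, 4)
  golf cannot run: need (1, 0, 2) vs free (0, 3, 4) (insufficient type-C units)
  india cannot run: need (0, 1, 5) vs free (0, 3, 4) (insufficient type-B units)
  delta cannot run: need (1, 2, 2) vs free (0, 3, 4) (insufficient type-C units)
Never able to finish: golf, india and delta.
(3) The exact count: 0 of the possible complete orderings are safe sequences.


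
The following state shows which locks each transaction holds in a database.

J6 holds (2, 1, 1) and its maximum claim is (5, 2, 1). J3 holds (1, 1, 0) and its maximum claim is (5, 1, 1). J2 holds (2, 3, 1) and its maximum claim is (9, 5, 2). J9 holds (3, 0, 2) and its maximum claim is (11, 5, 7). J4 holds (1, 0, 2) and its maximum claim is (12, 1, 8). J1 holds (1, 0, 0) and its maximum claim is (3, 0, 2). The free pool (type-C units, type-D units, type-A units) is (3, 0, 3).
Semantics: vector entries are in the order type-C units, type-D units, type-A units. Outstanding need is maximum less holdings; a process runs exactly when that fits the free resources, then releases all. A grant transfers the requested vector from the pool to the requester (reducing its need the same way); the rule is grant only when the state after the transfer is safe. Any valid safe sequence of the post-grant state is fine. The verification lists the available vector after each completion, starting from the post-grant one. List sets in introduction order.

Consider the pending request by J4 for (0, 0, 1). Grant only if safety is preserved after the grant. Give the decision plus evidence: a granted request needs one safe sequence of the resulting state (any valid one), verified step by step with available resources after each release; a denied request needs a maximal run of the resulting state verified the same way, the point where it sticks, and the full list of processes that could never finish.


DENY — the pretend-granted state is unsafe.
Key observation: no order helps: past J1, J3, J6, J2, the free pool tops out at (9, 5, 4), below what each blocked process needs in type-A units.
Pretend the grant happened; the run J1, J3, J6, J2 goes as far as possible. Check, step by step:
  pool = (3, 0, 2)
  J1 needs (2, 0, 2) <= (3, 0, 2) -> finishes; pool += (1, 0, 0) = (4, 0, 2)
  J3 needs (4, 0, 1) <= (4, 0, 2) -> finishes; pool += (1, 1, 0) = (5, 1, 2)
  J6 needs (3, 1, 0) <= (5, 1, 2) -> finishes; pool += (2, 1, 1) = (7, 2, 3)
  J2 needs (7, 2, 1) <= (7, 2, 3) -> finishes; pool += (2, 3, 1) = (9, 5, 4)
  J9 still needs (8, 5, 5) but only (9, 5, 4) is free — short on type-A units
  J4 still needs (11, 1, 5) but only (9, 5, 4) is free — short on type-C units and type-A units
Post-grant, the permanently blocked set is J9 and J4.


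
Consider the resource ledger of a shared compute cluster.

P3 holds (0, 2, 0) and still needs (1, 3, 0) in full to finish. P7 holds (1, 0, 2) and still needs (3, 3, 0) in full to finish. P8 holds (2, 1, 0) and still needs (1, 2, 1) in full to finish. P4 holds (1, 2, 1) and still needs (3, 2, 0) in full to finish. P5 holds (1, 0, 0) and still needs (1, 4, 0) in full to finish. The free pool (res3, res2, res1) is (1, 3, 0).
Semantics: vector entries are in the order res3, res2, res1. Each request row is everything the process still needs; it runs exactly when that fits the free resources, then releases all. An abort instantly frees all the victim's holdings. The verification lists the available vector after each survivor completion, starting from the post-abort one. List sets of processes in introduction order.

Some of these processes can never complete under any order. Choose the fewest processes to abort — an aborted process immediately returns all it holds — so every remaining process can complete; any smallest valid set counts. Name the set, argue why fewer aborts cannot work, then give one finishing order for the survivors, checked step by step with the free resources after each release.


Abort P8.
Key observation: the returned (2, 1, 0) from P8 is what brings P7 — unrunnable before, under any order — into play at step 1.
No smaller set exists: with zero aborts the deadlock remains.
The survivors complete as P7, P4, P5, P3. Check, step by step (starting from the post-abort pool):
  pool = (3, 4, 0)
  P7 needs (3, 3, 0) <= (3, 4, 0) -> finishes; pool += (1, 0, 2) = (4, 4, 2)
  P4 needs (3, 2, 0) <= (4, 4, 2) -> finishes; pool += (1, 2, 1) = (5, 6, 3)
  P5 needs (1, 4, 0) <= (5, 6, 3) -> finishes; pool += (1, 0, 0) = (6, 6, 3)
  P3 needs (1, 3, 0) <= (6, 6, 3) -> finishes; pool += (0, 2, 0) = (6, 8, 3)


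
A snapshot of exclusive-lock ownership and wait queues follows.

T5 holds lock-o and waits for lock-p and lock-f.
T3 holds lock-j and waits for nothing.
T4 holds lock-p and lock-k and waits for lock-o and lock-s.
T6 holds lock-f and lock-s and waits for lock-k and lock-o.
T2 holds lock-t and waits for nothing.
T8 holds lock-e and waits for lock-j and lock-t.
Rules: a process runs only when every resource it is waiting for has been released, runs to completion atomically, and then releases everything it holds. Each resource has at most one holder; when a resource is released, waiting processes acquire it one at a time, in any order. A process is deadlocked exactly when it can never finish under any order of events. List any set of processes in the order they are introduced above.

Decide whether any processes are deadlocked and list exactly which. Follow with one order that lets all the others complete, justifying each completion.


Deadlocked: T5, T4 and T6.
Key observation: the wait chain closes on itself along T5 -> T4 -> T5; T6 is caught in further circular waits.
One completion order for the rest: T2, T3, T8.
Verifying each step:
  T2 waits on nothing -> runs at once and releases lock-t
  T3 waits on nothing -> runs at once and releases lock-j
  T8: everything it awaited (lock-j and lock-t) is free; runs, freeing lock-e


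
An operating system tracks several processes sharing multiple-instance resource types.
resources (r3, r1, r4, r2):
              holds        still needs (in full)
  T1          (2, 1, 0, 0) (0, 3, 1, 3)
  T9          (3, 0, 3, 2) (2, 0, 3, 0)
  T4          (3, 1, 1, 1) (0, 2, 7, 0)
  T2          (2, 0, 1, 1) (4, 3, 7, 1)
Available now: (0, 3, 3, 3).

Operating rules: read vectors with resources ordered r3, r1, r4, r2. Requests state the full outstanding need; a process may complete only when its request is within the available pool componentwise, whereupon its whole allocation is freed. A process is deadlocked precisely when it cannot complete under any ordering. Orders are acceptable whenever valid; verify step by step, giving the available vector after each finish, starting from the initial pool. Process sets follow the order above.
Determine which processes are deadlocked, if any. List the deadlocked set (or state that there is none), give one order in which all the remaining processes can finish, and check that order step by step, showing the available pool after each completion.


The deadlocked set is T4 and T2.
Key observation: r4 is the bottleneck — with T1, T9 done the pool holds (5, 4, 6, 5), short of every remaining need.
One completion order for the rest: T1, T9. Verifying each step:
  pool = (0, 3, 3, 3)
  T1: need (0, 3, 1, 3) fits (0, 3, 3, 3); releases (2, 1, 0, 0), pool now (2, 4, 3, 3)
  T9: need (2, 0, 3, 0) fits (2, 4, 3, 3); releases (3, 0, 3, 2), pool now (5, 4, 6, 5)
The blocked processes can never fit:
  T4 cannot run: need (0, 2, 7, 0) vs free (5, 4, 6, 5) (insufficient r4)
  T2 cannot run: need (4, 3, 7, 1) vs free (5, 4, 6, 5) (insufficient r4)


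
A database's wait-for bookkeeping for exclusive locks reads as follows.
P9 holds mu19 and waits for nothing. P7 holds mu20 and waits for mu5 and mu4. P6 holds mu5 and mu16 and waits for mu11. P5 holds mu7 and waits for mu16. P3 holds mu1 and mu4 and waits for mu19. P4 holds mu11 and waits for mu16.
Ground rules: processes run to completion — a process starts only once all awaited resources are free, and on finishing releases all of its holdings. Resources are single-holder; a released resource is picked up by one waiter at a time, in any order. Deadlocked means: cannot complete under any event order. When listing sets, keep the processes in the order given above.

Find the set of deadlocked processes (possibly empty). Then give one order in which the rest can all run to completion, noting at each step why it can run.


Deadlocked set: P7, P6, P5 and P4.
Key observation: the waits loop around P6 -> P4 -> P6 with no way out; P7 and P5 wait into the deadlock from upstream.
A valid finishing order for the others: P9, P3.
Verifying each step:
  P9: no waits; runs immediately, freeing mu19
  P3: everything it awaited (mu19) is free; runs, freeing mu1 and mu4


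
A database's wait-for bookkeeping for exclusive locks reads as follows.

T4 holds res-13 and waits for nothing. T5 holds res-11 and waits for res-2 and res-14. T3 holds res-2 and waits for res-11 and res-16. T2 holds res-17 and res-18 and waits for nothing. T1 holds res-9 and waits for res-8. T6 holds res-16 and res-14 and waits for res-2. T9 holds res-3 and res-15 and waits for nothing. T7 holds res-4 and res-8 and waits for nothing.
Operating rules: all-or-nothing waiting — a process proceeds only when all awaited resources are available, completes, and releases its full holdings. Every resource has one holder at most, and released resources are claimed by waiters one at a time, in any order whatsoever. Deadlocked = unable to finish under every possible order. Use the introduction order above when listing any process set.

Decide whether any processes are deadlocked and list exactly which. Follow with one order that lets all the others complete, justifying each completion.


Deadlocked set: T5, T3 and T6.
Key observation: the knot is the closed ring of waits T5 -> T3 -> T5; T6 is caught in further circular waits.
One completion order for the rest: T7, T9, T4, T2, T1.
Step-by-step check:
  T7 waits on nothing -> runs at once and releases res-4 and res-8
  T9 waits on nothing -> runs at once and releases res-3 and res-15
  T4 waits on nothing -> runs at once and releases res-13
  T2 waits on nothing -> runs at once and releases res-17 and res-18
  T1: everything it awaited (res-8) is free; runs, freeing res-9


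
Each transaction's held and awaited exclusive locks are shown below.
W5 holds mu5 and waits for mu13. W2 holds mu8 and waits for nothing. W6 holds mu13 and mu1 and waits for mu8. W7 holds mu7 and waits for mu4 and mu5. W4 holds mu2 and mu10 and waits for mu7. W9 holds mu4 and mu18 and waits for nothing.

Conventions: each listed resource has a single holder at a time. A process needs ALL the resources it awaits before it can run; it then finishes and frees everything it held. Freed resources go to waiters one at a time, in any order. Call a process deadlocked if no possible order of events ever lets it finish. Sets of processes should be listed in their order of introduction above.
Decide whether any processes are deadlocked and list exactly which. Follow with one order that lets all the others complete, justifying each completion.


Nothing here is deadlocked.
Key observation: all waits point, directly or indirectly, at processes that can finish, so nothing is permanently blocked.
A valid finishing order for the others: W2, W6, W5, W9, W7, W4.
Check, step by step:
  W2: no waits; runs immediately, freeing mu8
  W6: everything it awaited (mu8) is free; runs, freeing mu13 and mu1
  W5: everything it awaited (mu13) is free; runs, freeing mu5
  W9: no waits; runs immediately, freeing mu4 and mu18
  W7: everything it awaited (mu4 and mu5) is free; runs, freeing mu7
  W4: everything it awaited (mu7) is free; runs, freeing mu2 and mu10


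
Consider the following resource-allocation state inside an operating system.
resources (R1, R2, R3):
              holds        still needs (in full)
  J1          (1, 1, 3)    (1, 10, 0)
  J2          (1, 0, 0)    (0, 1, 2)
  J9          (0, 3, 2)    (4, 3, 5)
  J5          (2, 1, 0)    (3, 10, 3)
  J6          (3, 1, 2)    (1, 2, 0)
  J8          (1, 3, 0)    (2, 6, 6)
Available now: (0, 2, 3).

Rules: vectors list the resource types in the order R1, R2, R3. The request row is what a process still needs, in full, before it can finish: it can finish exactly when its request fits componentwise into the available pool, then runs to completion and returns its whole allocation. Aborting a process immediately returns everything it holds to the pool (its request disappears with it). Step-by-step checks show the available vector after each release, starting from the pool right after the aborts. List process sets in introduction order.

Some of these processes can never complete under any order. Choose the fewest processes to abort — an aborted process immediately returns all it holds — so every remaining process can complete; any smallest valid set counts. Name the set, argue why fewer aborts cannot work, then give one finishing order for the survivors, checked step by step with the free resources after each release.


Minimum abort set: J1.
Key observation: aborting J1 returns (1, 1, 3), and J5 — hopeless before — runs at step 4 with the returned capacity in the pool.
Why nothing smaller works: aborting no one leaves the state deadlocked as given.
Survivors finish in the order: J6, J9, J8, J5, J2. Verifying each step (pool after the aborts first):
  pool = (1, 3, 6)
  run J6 (needs (1, 2, 0), free (1, 3, 6)); after release of (3, 1, 2) the pool is (4, 4, 8)
  run J9 (needs (4, 3, 5), free (4, 4, 8)); after release of (0, 3, 2) the pool is (4, 7, 10)
  run J8 (needs (2, 6, 6), free (4, 7, 10)); after release of (1, 3, 0) the pool is (5, 10, 10)
  run J5 (needs (3, 10, 3), free (5, 10, 10)); after release of (2, 1, 0) the pool is (7, 11, 10)
  run J2 (needs (0, 1, 2), free (7, 11, 10)); after release of (1, 0, 0) the pool is (8, 11, 10)


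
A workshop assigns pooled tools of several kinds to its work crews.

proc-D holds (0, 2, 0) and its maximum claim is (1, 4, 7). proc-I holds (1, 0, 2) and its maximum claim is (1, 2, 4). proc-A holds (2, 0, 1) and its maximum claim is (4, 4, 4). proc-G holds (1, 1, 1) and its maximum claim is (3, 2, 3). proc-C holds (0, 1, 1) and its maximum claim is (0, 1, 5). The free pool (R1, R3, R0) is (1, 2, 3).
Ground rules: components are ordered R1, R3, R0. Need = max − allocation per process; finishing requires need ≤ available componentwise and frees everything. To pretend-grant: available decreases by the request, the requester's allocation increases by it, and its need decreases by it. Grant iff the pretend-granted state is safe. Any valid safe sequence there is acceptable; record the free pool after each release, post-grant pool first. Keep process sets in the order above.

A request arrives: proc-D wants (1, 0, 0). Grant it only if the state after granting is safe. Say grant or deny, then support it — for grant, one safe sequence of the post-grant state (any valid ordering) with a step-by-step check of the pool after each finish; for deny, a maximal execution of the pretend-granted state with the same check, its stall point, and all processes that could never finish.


DENY — the pretend-granted state is unsafe.
Key observation: after proc-I, proc-C the pool peaks at (1, 3, 6), and each blocked process is short somewhere: proc-D on R0; proc-A on R1, R3; proc-G on R1.
After a pretend grant, a maximal execution: proc-I, proc-C — then nothing else fits. Check, step by step:
  pool = (0, 2, 3)
  proc-I: need (0, 2, 2) fits (0, 2, 3); releases (1, 0, 2), pool now (1, 2, 5)
  proc-C: need (0, 0, 4) fits (1, 2, 5); releases (0, 1, 1), pool now (1, 3, 6)
  blocked: proc-D wants (0, 2, 7), pool (1, 3, 6) — not enough R0
  blocked: proc-A wants (2, 4, 3), pool (1, 3, 6) — not enough R1 and R3
  blocked: proc-G wants (2, 1, 2), pool (1, 3, 6) — not enough R1
Post-grant, the permanently blocked set is proc-D, proc-A and proc-G.


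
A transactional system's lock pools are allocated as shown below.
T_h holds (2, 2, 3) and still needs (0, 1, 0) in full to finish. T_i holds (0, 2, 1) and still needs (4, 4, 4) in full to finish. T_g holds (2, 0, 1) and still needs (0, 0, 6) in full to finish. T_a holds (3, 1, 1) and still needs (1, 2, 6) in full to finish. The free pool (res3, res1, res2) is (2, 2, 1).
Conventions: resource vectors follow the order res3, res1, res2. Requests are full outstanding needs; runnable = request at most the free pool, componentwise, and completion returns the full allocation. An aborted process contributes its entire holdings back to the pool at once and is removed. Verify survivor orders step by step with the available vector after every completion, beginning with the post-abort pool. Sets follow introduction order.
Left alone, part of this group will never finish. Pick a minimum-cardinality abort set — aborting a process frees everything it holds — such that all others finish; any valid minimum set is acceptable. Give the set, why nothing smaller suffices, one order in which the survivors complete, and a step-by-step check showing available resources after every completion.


Abort T_a.
Key observation: T_g was stuck for good until T_a gave back (3, 1, 1); in the order shown it finishes at step 3.
Minimality: the empty abort set fails — the state is deadlocked as it stands.
Survivors finish in the order: T_h, T_i, T_g. Verifying each step (pool after the aborts first):
  pool = (5, 3, 2)
  T_h needs (0, 1, 0) <= (5, 3, 2) -> finishes; pool += (2, 2, 3) = (7, 5, 5)
  T_i needs (4, 4, 4) <= (7, 5, 5) -> finishes; pool += (0, 2, 1) = (7, 7, 6)
  T_g needs (0, 0, 6) <= (7, 7, 6) -> finishes; pool += (2, 0, 1) = (9, 7, 7)
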